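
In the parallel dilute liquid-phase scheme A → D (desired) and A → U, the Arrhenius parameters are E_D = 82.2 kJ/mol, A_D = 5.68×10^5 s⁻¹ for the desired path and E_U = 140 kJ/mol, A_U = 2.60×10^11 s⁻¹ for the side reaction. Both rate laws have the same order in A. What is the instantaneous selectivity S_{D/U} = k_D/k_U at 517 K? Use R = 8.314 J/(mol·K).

With equal orders, S_{D/U} = k_D/k_U = (A_D/A_U)·exp[(E_U−E_D)/(RT)].
(E_U−E_D)/(RT) = (140−82.2)×10³/(8.314×517) = 57800/4298 = 13.45.
k_D/k_U = (5.68×10^5/2.60×10^11)·exp(13.45) = 2.185×10^-6 × 6.918×10^5 = 1.51.

1.51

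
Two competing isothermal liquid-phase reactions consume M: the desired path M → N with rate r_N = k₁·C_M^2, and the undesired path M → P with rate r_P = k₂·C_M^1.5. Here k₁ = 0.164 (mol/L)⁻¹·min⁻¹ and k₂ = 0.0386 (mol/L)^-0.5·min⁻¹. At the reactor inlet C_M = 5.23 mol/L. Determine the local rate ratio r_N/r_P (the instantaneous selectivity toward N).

S_{N/P} = r_N/r_P = (k₁·C_M^2)/(k₂·C_M^1.5) = (k₁/k₂)·C_M^0.5.
= (0.164×5.230^2) / (0.0386×5.230^1.5) = 4.486/0.4617 = 9.72.

9.72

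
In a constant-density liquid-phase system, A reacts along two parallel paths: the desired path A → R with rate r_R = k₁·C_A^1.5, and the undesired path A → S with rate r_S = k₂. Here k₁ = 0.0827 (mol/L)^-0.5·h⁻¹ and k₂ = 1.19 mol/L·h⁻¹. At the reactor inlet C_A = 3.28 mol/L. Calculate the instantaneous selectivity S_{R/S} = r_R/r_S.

0.413

S_{R/S} = r_R/r_S = (k₁·C_A^1.5)/(k₂) = (k₁/k₂)·C_A^1.5.
= (0.0827×3.280^1.5) / (1.19) = 0.4913/1.190 = 0.413.
Since the desired path is higher order in A, keeping C_A high (PFR or concentrated feed) favours R.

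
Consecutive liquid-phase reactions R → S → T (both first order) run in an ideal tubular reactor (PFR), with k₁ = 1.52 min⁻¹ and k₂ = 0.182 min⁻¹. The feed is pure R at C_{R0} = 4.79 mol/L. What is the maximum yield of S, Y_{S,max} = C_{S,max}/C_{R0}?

0.749

Evaluating C_S at τ_opt = ln(k₂/k₁)/(k₂−k₁) gives C_{S,max}/C_{R0} = (k₁/k₂)^[k₂/(k₂−k₁)].
= (1.52/0.182)^(0.182/(0.182−1.52)) = (8.352)^(-0.1360) = 0.7492.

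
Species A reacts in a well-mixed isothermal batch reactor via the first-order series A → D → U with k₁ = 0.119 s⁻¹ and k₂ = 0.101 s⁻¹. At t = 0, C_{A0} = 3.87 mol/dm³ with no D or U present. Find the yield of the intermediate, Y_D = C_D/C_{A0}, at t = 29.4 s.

0.139

Solving the coupled first-order balances gives C_D(t) = [k₁/(k₂−k₁)]·C_{A0}·(e^(−k₁t) − e^(−k₂t)).
e^(−k₁t) = e^(−0.119×29.4) = e^(−3.499) = 0.03024; e^(−k₂t) = e^(−2.969) = 0.05133.
C_D = 0.119×3.87/(0.101−0.119) × (0.03024−0.05133) = (-25.59)×(-0.02109) = 0.5397 mol/dm³.
Y_D = C_D/C_{A0} = 0.5397/3.87 = 0.139.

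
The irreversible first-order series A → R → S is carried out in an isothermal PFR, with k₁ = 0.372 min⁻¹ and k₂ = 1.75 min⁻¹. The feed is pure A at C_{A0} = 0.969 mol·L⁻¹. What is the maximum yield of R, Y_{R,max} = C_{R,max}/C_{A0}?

At the optimum, C_{R,max}/C_{A0} = (k₁/k₂)^[k₂/(k₂−k₁)].
= (0.372/1.75)^(1.75/(1.75−0.372)) = (0.2126)^(1.270) = 0.1399.

0.140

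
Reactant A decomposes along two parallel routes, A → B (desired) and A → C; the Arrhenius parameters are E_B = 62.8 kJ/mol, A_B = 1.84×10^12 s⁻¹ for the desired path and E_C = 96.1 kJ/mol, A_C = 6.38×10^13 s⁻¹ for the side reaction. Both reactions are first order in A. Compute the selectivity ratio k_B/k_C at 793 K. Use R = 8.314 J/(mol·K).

Since both paths have the same order in A, the concentration cancels and S_{B/C} = k_B/k_C = (A_B/A_C)·exp[(E_C−E_B)/(RT)].
(E_C−E_B)/(RT) = (96.1−62.8)×10³/(8.314×793) = 33300/6593 = 5.051.
k_B/k_C = (1.84×10^12/6.38×10^13)·exp(5.051) = 0.02884 × 156.1 = 4.50.

4.50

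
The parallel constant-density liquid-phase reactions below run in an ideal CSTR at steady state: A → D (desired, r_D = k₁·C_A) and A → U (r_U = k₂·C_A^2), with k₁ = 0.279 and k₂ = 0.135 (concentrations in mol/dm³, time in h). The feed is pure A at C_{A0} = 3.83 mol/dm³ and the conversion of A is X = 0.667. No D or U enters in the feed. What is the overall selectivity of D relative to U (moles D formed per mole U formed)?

1.62

Exit C_A = C_{A0}(1−X) = 3.83×0.333 = 1.275 mol/dm³.
Rates in a CSTR are evaluated at the outlet concentration: r_D = 0.279×1.275 = 0.3558, r_U = 0.135×1.275^2 = 0.2196.
Overall selectivity = C_D/C_U = r_Dτ/(r_Uτ) = r_D/r_U = 1.62.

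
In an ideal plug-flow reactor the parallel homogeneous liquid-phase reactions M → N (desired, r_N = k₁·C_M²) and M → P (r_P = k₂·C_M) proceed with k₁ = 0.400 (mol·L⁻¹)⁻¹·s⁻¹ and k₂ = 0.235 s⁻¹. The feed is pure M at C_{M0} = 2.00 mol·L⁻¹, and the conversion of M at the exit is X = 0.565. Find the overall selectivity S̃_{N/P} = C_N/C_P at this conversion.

C_M = C_{M0}(1−X) = 0.8700 mol·L⁻¹.
Along a PFR/batch, dC_P/dC_M = −r_P/(r_N+r_P) = −k₂/(k₂+k₁·C_M).
Integrating from C_{M0} to C_M: C_P = (0.235/0.400)·ln[(0.235+0.400·2.00)/(0.235+0.400·0.870)] = 0.5875·ln(1.035/0.5830) = 0.3372 mol·L⁻¹.
Then C_N = (C_{M0}−C_M) − C_P = 1.130 − 0.3372 = 0.7928 mol·L⁻¹.
S̃_{N/P} = C_N/C_P = 0.7928/0.3372 = 2.35.

2.35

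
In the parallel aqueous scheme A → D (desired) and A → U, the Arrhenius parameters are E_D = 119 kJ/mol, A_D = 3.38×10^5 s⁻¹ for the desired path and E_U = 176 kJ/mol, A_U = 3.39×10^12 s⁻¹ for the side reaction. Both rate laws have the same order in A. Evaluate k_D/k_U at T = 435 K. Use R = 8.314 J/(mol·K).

k_D/k_U = (A_D/A_U)·exp[−(E_D−E_U)/(RT)] = (A_D/A_U)·exp[(E_U−E_D)/(RT)].
(E_U−E_D)/(RT) = (176−119)×10³/(8.314×435) = 57000/3617 = 15.76.
k_D/k_U = (3.38×10^5/3.39×10^12)·exp(15.76) = 9.971×10^-8 × 6.995×10^6 = 0.697.

0.697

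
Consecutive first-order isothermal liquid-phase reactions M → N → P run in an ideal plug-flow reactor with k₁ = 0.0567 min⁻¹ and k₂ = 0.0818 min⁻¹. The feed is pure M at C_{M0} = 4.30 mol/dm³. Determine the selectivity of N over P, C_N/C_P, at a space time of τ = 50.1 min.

0.111

The intermediate concentration in a first-order A→B→C sequence is C_N = k₁C_{M0}(e^(−k₁τ) − e^(−k₂τ))/(k₂−k₁).
e^(−k₁τ) = e^(−0.0567×50.1) = e^(−2.841) = 0.05839; e^(−k₂τ) = e^(−4.098) = 0.01660.
C_N = 0.0567×4.30/(0.0818−0.0567) × (0.05839−0.01660) = 9.714×0.04178 = 0.4059 mol/dm³.
C_M = C_{M0}e^(−k₁τ) = 0.2511 mol/dm³, so C_P = C_{M0}−C_M−C_N = 3.643 mol/dm³; C_N/C_P = 0.111.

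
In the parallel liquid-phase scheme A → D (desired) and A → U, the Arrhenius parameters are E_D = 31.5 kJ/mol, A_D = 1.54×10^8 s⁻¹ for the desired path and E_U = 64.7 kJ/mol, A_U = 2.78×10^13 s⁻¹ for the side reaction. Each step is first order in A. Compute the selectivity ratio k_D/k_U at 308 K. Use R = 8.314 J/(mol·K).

2.37

Since both paths have the same order in A, the concentration cancels and S_{D/U} = k_D/k_U = (A_D/A_U)·exp[(E_U−E_D)/(RT)].
(E_U−E_D)/(RT) = (64.7−31.5)×10³/(8.314×308) = 33200/2561 = 12.97.
k_D/k_U = (1.54×10^8/2.78×10^13)·exp(12.97) = 5.540×10^-6 × 4.273×10^5 = 2.37.
Since E_D < E_U, lowering the temperature improves selectivity toward D.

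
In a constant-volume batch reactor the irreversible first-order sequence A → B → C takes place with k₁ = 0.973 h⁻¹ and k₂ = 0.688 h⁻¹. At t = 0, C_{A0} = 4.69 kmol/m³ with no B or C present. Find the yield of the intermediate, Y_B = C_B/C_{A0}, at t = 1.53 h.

0.421

The intermediate concentration in a first-order A→B→C sequence is C_B = k₁C_{A0}(e^(−k₁t) − e^(−k₂t))/(k₂−k₁).
e^(−k₁t) = e^(−0.973×1.53) = e^(−1.489) = 0.2257; e^(−k₂t) = e^(−1.053) = 0.3490.
C_B = 0.973×4.69/(0.688−0.973) × (0.2257−0.3490) = (-16.01)×(-0.1233) = 1.975 kmol/m³.
Y_B = C_B/C_{A0} = 1.975/4.69 = 0.421.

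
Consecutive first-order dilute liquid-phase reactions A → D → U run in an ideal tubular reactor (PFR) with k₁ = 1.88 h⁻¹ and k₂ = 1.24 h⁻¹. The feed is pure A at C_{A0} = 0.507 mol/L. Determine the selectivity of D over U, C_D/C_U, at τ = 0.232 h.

6.14

Solving the coupled first-order balances gives C_D(τ) = [k₁/(k₂−k₁)]·C_{A0}·(e^(−k₁τ) − e^(−k₂τ)).
e^(−k₁τ) = e^(−1.88×0.232) = e^(−0.4362) = 0.6465; e^(−k₂τ) = e^(−0.2877) = 0.7500.
C_D = 1.88×0.507/(1.24−1.88) × (0.6465−0.7500) = (-1.489)×(-0.1035) = 0.1541 mol/L.
C_A = C_{A0}e^(−k₁τ) = 0.3278 mol/L, so C_U = C_{A0}−C_A−C_D = 0.02509 mol/L; C_D/C_U = 6.14.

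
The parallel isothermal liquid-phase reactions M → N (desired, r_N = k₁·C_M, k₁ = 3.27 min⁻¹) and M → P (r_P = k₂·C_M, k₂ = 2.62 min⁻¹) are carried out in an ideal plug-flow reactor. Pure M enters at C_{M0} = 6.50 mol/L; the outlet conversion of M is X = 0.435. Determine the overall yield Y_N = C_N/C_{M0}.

C_M = C_{M0}(1−X) = 3.672 mol/L.
Both paths are first order in M, so the instantaneous fraction to N is constant: dC_N/d(−C_M) = k₁/(k₁+k₂) = 0.5552.
C_N = 0.5552·(C_{M0}−C_M) = 0.5552×2.828 = 1.57 mol/L.
Y_N = C_N/C_{M0} = 1.570/6.50 = 0.242.

0.242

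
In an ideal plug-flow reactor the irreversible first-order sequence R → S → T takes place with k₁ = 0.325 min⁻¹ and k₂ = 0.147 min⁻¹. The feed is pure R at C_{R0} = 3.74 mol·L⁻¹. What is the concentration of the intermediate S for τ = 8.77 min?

For first-order series with pure R initially, C_S(τ) = k₁C_{R0}/(k₂−k₁)·(e^(−k₁τ) − e^(−k₂τ)).
e^(−k₁τ) = e^(−0.325×8.77) = e^(−2.850) = 0.05783; e^(−k₂τ) = e^(−1.289) = 0.2755.
C_S = 0.325×3.74/(0.147−0.325) × (0.05783−0.2755) = (-6.829)×(-0.2177) = 1.486 mol·L⁻¹.

1.49 mol·L⁻¹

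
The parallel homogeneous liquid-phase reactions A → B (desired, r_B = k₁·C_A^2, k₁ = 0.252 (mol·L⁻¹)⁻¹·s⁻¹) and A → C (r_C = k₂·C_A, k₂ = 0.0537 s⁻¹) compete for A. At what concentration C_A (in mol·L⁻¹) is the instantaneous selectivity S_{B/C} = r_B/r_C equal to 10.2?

2.17 mol·L⁻¹

S_{B/C} = (k₁/k₂)·C_A ⇒ C_A = S·k₂/k₁.
= 10.2×0.0537/0.252 = 2.17 mol·L⁻¹.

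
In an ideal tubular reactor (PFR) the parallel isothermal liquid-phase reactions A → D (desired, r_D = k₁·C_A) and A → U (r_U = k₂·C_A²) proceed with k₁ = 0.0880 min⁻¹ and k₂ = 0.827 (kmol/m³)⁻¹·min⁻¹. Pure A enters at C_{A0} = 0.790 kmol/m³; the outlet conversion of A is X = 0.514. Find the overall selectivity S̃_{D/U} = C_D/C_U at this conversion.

0.188

C_A = C_{A0}(1−X) = 0.3839 kmol/m³.
Along a PFR/batch, dC_D/dC_A = −r_D/(r_D+r_U) = −k₁/(k₁+k₂·C_A).
Integrating from C_{A0} to C_A: C_D = (0.0880/0.827)·ln[(0.0880+0.827·0.790)/(0.0880+0.827·0.384)] = 0.1064·ln(0.7413/0.4055) = 0.06419 kmol/m³.
C_U = (C_{A0}−C_A)−C_D = 0.3419 kmol/m³; S̃_{D/U} = 0.06419/0.3419 = 0.188.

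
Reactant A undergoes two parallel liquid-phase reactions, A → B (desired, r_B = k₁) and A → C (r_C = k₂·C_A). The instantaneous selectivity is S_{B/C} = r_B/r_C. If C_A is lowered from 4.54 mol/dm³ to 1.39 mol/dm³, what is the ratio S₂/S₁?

3.27

S_{B/C} = (k₁/k₂)·C_A⁻¹, so S₂/S₁ = (C_{A,2}/C_{A,1})⁻¹.
= 4.54/1.39 = 3.27.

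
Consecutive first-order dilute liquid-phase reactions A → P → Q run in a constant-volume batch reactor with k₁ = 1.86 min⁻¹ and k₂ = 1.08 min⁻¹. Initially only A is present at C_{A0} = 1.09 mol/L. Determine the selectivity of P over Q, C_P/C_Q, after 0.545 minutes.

Solving the coupled first-order balances gives C_P(t) = [k₁/(k₂−k₁)]·C_{A0}·(e^(−k₁t) − e^(−k₂t)).
e^(−k₁t) = e^(−1.86×0.545) = e^(−1.014) = 0.3629; e^(−k₂t) = e^(−0.5886) = 0.5551.
C_P = 1.86×1.09/(1.08−1.86) × (0.3629−0.5551) = (-2.599)×(-0.1922) = 0.4997 mol/L.
C_A = C_{A0}e^(−k₁t) = 0.3955 mol/L, so C_Q = C_{A0}−C_A−C_P = 0.1948 mol/L; C_P/C_Q = 2.56.

2.56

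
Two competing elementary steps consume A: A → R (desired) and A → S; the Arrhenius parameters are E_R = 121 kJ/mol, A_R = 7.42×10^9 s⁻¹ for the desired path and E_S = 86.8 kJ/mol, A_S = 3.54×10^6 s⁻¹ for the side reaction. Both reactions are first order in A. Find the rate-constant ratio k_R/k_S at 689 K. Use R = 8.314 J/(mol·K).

5.35

Since both paths have the same order in A, the concentration cancels and S_{R/S} = k_R/k_S = (A_R/A_S)·exp[(E_S−E_R)/(RT)].
(E_S−E_R)/(RT) = (86.8−121)×10³/(8.314×689) = -34200/5728 = -5.970.
k_R/k_S = (7.42×10^9/3.54×10^6)·exp(-5.970) = 2096 × 0.002553 = 5.35.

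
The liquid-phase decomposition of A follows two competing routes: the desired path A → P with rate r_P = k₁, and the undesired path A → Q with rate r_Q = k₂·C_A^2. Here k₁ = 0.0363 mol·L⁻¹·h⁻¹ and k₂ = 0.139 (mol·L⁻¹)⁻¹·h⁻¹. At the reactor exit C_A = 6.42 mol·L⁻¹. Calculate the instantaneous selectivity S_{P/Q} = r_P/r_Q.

S_{P/Q} = r_P/r_Q = (k₁)/(k₂·C_A^2) = (k₁/k₂)·C_A^-2.
= (0.0363) / (0.139×6.420^2) = 0.03630/5.729 = 0.00634.
The undesired path is higher order in A, so low C_A (CSTR or dilute feed) favours P.

0.00634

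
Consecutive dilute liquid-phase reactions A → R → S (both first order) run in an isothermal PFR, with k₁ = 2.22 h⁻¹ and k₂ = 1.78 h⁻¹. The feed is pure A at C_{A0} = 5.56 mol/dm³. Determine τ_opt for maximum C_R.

Setting dC_R/dτ = 0 gives τ_opt = ln(k₂/k₁)/(k₂−k₁).
= ln(1.78/2.22)/(1.78−2.22) = ln(0.8018)/-0.4400 = -0.2209/-0.4400 = 0.502 h.

0.502 h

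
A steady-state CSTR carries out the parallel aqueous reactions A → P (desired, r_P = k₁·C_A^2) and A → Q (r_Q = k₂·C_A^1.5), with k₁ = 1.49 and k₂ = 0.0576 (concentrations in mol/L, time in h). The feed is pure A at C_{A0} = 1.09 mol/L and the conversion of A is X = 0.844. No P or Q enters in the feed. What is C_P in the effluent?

Exit C_A = C_{A0}(1−X) = 1.09×0.156 = 0.1700 mol/L.
In a CSTR the entire volume is at exit conditions, so r_P = 1.49×0.1700^2 = 0.04308 and r_Q = 0.0576×0.1700^1.5 = 0.004039.
Fraction of consumed A going to P: r_P/(r_P+r_Q) = 0.9143.
C_P = 0.9143·C_{A0}·X = 0.9143×1.09×0.844 = 0.841 mol/L.

0.841 mol/L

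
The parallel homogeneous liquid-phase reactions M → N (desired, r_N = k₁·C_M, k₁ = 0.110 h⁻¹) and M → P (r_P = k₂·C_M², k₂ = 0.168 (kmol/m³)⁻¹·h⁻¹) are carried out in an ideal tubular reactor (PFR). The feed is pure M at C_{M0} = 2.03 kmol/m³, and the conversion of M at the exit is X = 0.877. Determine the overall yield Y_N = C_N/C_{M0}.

0.351

C_M = C_{M0}(1−X) = 0.2497 kmol/m³.
Along a PFR/batch, dC_N/dC_M = −r_N/(r_N+r_P) = −k₁/(k₁+k₂·C_M).
Integrating from C_{M0} to C_M: C_N = (0.110/0.168)·ln[(0.110+0.168·2.03)/(0.110+0.168·0.250)] = 0.6548·ln(0.4510/0.1519) = 0.7124 kmol/m³.
Y_N = C_N/C_{M0} = 0.7124/2.03 = 0.351.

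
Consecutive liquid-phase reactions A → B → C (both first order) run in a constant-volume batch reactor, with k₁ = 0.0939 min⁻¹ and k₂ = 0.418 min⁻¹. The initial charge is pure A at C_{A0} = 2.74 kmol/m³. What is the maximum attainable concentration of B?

0.399 kmol/m³

At the optimum, C_{B,max}/C_{A0} = (k₁/k₂)^[k₂/(k₂−k₁)].
= (0.0939/0.418)^(0.418/(0.418−0.0939)) = (0.2246)^(1.290) = 0.1457.
C_{B,max} = 0.1457×2.74 = 0.399 kmol/m³.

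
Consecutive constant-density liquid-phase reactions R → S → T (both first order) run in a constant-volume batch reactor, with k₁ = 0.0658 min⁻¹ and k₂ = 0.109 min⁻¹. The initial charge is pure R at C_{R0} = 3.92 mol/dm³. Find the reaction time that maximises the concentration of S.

For first-order series the maximum of C_S occurs at t_opt = ln(k₂/k₁)/(k₂−k₁).
= ln(0.109/0.0658)/(0.109−0.0658) = ln(1.657)/0.04320 = 0.5047/0.04320 = 11.7 min.

11.7 min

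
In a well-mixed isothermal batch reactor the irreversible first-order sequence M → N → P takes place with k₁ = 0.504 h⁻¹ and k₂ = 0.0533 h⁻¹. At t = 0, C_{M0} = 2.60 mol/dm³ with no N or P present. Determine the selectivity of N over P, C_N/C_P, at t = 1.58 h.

The intermediate concentration in a first-order A→B→C sequence is C_N = k₁C_{M0}(e^(−k₁t) − e^(−k₂t))/(k₂−k₁).
e^(−k₁t) = e^(−0.504×1.58) = e^(−0.7963) = 0.4510; e^(−k₂t) = e^(−0.08421) = 0.9192.
C_N = 0.504×2.60/(0.0533−0.504) × (0.4510−0.9192) = (-2.907)×(-0.4682) = 1.361 mol/dm³.
C_M = C_{M0}e^(−k₁t) = 1.173 mol/dm³, so C_P = C_{M0}−C_M−C_N = 0.06601 mol/dm³; C_N/C_P = 20.6.

20.6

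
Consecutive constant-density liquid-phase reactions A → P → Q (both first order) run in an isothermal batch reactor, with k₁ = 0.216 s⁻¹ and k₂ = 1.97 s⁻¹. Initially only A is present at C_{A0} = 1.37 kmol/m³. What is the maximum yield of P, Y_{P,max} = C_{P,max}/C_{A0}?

For a first-order series the maximum intermediate yield is C_{P,max}/C_{A0} = (k₁/k₂)^[k₂/(k₂−k₁)].
= (0.216/1.97)^(1.97/(1.97−0.216)) = (0.1096)^(1.123) = 0.08352.

0.0835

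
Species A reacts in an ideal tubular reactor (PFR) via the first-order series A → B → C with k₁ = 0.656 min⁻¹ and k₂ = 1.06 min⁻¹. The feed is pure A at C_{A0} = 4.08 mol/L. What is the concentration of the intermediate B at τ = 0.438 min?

0.806 mol/L

The intermediate concentration in a first-order A→B→C sequence is C_B = k₁C_{A0}(e^(−k₁τ) − e^(−k₂τ))/(k₂−k₁).
e^(−k₁τ) = e^(−0.656×0.438) = e^(−0.2873) = 0.7503; e^(−k₂τ) = e^(−0.4643) = 0.6286.
C_B = 0.656×4.08/(1.06−0.656) × (0.7503−0.6286) = 6.625×0.1217 = 0.8061 mol/L.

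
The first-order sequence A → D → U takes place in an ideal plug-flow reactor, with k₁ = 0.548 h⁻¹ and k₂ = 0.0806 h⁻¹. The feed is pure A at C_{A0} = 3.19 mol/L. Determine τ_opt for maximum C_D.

4.10 h

For first-order series the maximum of C_D occurs at τ_opt = ln(k₂/k₁)/(k₂−k₁).
= ln(0.0806/0.548)/(0.0806−0.548) = ln(0.1471)/-0.4674 = -1.917/-0.4674 = 4.10 h.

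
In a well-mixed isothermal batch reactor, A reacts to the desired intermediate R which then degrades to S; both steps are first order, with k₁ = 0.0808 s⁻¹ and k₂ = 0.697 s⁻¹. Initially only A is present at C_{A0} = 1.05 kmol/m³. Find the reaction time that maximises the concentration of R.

Setting dC_R/dt = 0 gives t_opt = ln(k₂/k₁)/(k₂−k₁).
= ln(0.697/0.0808)/(0.697−0.0808) = ln(8.626)/0.6162 = 2.155/0.6162 = 3.50 s.

3.50 s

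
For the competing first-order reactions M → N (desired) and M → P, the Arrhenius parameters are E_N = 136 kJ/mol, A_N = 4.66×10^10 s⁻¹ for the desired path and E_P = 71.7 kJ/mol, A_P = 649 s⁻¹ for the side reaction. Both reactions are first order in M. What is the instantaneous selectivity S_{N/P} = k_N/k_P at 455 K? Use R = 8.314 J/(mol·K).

k_N/k_P = (A_N/A_P)·exp[−(E_N−E_P)/(RT)] = (A_N/A_P)·exp[(E_P−E_N)/(RT)].
(E_P−E_N)/(RT) = (71.7−136)×10³/(8.314×455) = -64300/3783 = -17.00.
k_N/k_P = (4.66×10^10/649)·exp(-17.00) = 7.180×10^7 × 4.150×10^-8 = 2.98.
Since E_N > E_P, raising the temperature improves selectivity toward N.

2.98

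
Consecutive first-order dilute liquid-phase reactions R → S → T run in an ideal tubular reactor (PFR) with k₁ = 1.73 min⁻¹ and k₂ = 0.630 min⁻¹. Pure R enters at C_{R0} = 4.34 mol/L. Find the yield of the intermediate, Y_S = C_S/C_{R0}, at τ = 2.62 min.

Solving the coupled first-order balances gives C_S(τ) = [k₁/(k₂−k₁)]·C_{R0}·(e^(−k₁τ) − e^(−k₂τ)).
e^(−k₁τ) = e^(−1.73×2.62) = e^(−4.533) = 0.01075; e^(−k₂τ) = e^(−1.651) = 0.1919.
C_S = 1.73×4.34/(0.630−1.73) × (0.01075−0.1919) = (-6.826)×(-0.1812) = 1.237 mol/L.
Y_S = C_S/C_{R0} = 1.237/4.34 = 0.285.

0.285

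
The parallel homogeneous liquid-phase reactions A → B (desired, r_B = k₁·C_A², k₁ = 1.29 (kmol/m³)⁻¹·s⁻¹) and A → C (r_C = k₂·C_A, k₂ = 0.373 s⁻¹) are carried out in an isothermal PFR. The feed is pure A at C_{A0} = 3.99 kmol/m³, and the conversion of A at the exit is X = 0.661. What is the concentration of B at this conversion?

2.36 kmol/m³

C_A = C_{A0}(1−X) = 1.353 kmol/m³.
Along a PFR/batch, dC_C/dC_A = −r_C/(r_B+r_C) = −k₂/(k₂+k₁·C_A).
Integrating from C_{A0} to C_A: C_C = (0.373/1.29)·ln[(0.373+1.29·3.99)/(0.373+1.29·1.35)] = 0.2891·ln(5.520/2.118) = 0.2770 kmol/m³.
Then C_B = (C_{A0}−C_A) − C_C = 2.637 − 0.2770 = 2.360 kmol/m³.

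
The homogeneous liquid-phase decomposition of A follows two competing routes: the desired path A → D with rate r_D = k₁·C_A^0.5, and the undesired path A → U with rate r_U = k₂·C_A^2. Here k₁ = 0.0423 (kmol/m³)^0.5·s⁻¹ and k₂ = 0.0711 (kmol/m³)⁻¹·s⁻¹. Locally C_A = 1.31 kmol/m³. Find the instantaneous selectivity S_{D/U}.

0.397

S_{D/U} = r_D/r_U = (k₁·C_A^0.5)/(k₂·C_A^2) = (k₁/k₂)·C_A^-1.5.
= (0.0423×1.310^0.5) / (0.0711×1.310^2) = 0.04841/0.1220 = 0.397.
The undesired path is higher order in A, so low C_A (CSTR or dilute feed) favours D.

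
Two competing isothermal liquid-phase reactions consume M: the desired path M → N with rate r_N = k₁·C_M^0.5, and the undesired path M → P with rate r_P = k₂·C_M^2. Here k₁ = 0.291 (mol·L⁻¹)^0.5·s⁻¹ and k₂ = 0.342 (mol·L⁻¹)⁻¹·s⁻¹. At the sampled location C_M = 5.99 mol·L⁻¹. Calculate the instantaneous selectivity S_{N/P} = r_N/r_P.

0.0580

S_{N/P} = r_N/r_P = (k₁·C_M^0.5)/(k₂·C_M^2) = (k₁/k₂)·C_M^-1.5.
= (0.291×5.990^0.5) / (0.342×5.990^2) = 0.7122/12.27 = 0.0580.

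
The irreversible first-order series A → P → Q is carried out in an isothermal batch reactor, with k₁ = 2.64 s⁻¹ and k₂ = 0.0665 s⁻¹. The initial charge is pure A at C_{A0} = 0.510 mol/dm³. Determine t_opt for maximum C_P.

1.43 s

For first-order series the maximum of C_P occurs at t_opt = ln(k₂/k₁)/(k₂−k₁).
= ln(0.0665/2.64)/(0.0665−2.64) = ln(0.02519)/-2.574 = -3.681/-2.574 = 1.43 s.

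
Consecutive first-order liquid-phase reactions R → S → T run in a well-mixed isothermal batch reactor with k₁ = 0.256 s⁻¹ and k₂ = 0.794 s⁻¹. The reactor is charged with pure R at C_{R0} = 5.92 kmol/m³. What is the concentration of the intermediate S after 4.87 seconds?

The intermediate concentration in a first-order A→B→C sequence is C_S = k₁C_{R0}(e^(−k₁t) − e^(−k₂t))/(k₂−k₁).
e^(−k₁t) = e^(−0.256×4.87) = e^(−1.247) = 0.2874; e^(−k₂t) = e^(−3.867) = 0.02093.
C_S = 0.256×5.92/(0.794−0.256) × (0.2874−0.02093) = 2.817×0.2665 = 0.7508 kmol/m³.

0.751 kmol/m³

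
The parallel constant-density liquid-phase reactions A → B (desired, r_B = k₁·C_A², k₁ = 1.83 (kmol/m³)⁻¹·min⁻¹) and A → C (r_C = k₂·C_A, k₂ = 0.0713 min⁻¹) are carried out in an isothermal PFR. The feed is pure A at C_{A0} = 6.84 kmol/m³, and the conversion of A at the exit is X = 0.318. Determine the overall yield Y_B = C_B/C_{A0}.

C_A = C_{A0}(1−X) = 4.665 kmol/m³.
Along a PFR/batch, dC_C/dC_A = −r_C/(r_B+r_C) = −k₂/(k₂+k₁·C_A).
Integrating from C_{A0} to C_A: C_C = (0.0713/1.83)·ln[(0.0713+1.83·6.84)/(0.0713+1.83·4.66)] = 0.03896·ln(12.59/8.608) = 0.01481 kmol/m³.
Then C_B = (C_{A0}−C_A) − C_C = 2.175 − 0.01481 = 2.160 kmol/m³.
Y_B = C_B/C_{A0} = 2.160/6.84 = 0.316.

0.316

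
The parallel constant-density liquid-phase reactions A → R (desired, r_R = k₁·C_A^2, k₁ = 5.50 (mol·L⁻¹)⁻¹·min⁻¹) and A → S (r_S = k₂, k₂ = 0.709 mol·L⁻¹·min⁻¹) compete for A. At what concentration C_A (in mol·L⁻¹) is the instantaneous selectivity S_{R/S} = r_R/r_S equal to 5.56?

0.847 mol·L⁻¹

S_{R/S} = (k₁/k₂)·C_A^2 ⇒ C_A = (S·k₂/k₁)^(0.5).
= (5.56×0.709/5.50)^(0.5) = (0.7167)^(0.5) = 0.847 mol·L⁻¹.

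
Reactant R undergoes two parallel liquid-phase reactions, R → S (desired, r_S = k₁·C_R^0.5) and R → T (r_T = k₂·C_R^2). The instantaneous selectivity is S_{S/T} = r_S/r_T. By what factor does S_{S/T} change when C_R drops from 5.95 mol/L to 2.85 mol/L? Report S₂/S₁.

S_{S/T} = (k₁/k₂)·C_R^-1.5, so S₂/S₁ = (C_{R,2}/C_{R,1})^-1.5.
= (2.85/5.95)^(-1.5) = (0.4790)^(-1.5) = 3.02.
Selectivity toward S rises as C_R falls — low-concentration operation is favoured.

3.02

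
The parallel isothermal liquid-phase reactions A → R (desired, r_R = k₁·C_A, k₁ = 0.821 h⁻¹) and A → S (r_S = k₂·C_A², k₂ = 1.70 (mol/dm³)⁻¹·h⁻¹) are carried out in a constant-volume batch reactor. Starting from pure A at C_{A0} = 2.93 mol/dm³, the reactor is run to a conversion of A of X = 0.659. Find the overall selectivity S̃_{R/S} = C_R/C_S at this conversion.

C_A = C_{A0}(1−X) = 0.9991 mol/dm³.
Along a PFR/batch, dC_R/dC_A = −r_R/(r_R+r_S) = −k₁/(k₁+k₂·C_A).
Integrating from C_{A0} to C_A: C_R = (0.821/1.70)·ln[(0.821+1.70·2.93)/(0.821+1.70·0.999)] = 0.4829·ln(5.802/2.520) = 0.4028 mol/dm³.
C_S = (C_{A0}−C_A)−C_R = 1.528 mol/dm³; S̃_{R/S} = 0.4028/1.528 = 0.264.

0.264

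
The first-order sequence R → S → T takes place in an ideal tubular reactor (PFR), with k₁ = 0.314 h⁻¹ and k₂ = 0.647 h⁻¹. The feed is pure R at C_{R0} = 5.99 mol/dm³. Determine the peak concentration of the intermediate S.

1.47 mol/dm³

At the optimum, C_{S,max}/C_{R0} = (k₁/k₂)^[k₂/(k₂−k₁)].
= (0.314/0.647)^(0.647/(0.647−0.314)) = (0.4853)^(1.943) = 0.2455.
C_{S,max} = 0.2455×5.99 = 1.47 mol/dm³.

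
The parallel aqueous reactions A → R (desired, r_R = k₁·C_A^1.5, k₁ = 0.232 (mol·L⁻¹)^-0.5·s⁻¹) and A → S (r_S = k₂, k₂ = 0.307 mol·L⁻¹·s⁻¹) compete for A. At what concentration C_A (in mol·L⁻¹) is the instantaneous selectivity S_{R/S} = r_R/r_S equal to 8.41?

S_{R/S} = (k₁/k₂)·C_A^1.5 ⇒ C_A = (S·k₂/k₁)^(1/1.5).
= (8.41×0.307/0.232)^(0.6667) = (11.13)^(0.6667) = 4.98 mol·L⁻¹.

4.98 mol·L⁻¹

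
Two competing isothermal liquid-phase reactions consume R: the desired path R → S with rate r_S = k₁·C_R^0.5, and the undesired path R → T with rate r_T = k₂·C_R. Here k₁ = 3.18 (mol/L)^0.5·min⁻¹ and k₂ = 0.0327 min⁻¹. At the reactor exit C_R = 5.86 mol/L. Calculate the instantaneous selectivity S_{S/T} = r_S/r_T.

S_{S/T} = r_S/r_T = (k₁·C_R^0.5)/(k₂·C_R) = (k₁/k₂)·C_R^-0.5.
= (3.18×5.860^0.5) / (0.0327×5.860) = 7.698/0.1916 = 40.2.
The undesired path is higher order in R, so low C_R (CSTR or dilute feed) favours S.

40.2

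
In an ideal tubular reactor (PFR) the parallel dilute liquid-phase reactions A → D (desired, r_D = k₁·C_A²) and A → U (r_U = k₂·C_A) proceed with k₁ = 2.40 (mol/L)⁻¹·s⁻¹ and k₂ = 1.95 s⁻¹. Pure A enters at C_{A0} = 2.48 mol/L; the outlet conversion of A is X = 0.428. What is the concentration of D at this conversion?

C_A = C_{A0}(1−X) = 1.419 mol/L.
Along a PFR/batch, dC_U/dC_A = −r_U/(r_D+r_U) = −k₂/(k₂+k₁·C_A).
Integrating from C_{A0} to C_A: C_U = (1.95/2.40)·ln[(1.95+2.40·2.48)/(1.95+2.40·1.42)] = 0.8125·ln(7.902/5.355) = 0.3162 mol/L.
Then C_D = (C_{A0}−C_A) − C_U = 1.061 − 0.3162 = 0.7452 mol/L.

0.745 mol/L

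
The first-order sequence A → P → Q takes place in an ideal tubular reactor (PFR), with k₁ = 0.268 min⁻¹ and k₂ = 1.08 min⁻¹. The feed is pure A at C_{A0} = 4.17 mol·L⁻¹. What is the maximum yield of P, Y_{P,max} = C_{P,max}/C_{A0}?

Evaluating C_P at τ_opt = ln(k₂/k₁)/(k₂−k₁) gives C_{P,max}/C_{A0} = (k₁/k₂)^[k₂/(k₂−k₁)].
= (0.268/1.08)^(1.08/(1.08−0.268)) = (0.2481)^(1.330) = 0.1567.

0.157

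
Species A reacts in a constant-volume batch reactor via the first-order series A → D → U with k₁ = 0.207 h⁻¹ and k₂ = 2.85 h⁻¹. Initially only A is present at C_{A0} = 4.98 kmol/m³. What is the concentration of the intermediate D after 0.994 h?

0.295 kmol/m³

Solving the coupled first-order balances gives C_D(t) = [k₁/(k₂−k₁)]·C_{A0}·(e^(−k₁t) − e^(−k₂t)).
e^(−k₁t) = e^(−0.207×0.994) = e^(−0.2058) = 0.8140; e^(−k₂t) = e^(−2.833) = 0.05884.
C_D = 0.207×4.98/(2.85−0.207) × (0.8140−0.05884) = 0.3900×0.7552 = 0.2945 kmol/m³.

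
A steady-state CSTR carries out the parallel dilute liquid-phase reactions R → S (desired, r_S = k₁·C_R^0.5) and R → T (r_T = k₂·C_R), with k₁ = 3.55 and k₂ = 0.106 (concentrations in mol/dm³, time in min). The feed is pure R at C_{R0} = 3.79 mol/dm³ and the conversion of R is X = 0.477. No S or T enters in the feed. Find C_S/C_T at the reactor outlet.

23.8

Exit C_R = C_{R0}(1−X) = 3.79×0.523 = 1.982 mol/dm³.
A CSTR operates uniformly at the exit composition, giving r_S = 4.998 and r_T = 0.2101 (each k·C_R^n at C_R = 1.982).
Overall selectivity = C_S/C_T = r_Sτ/(r_Tτ) = r_S/r_T = 23.8.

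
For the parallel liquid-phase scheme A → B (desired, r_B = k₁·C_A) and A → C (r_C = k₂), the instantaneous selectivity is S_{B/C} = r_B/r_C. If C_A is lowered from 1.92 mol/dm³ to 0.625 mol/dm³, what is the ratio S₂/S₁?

0.326

S_{B/C} = (k₁/k₂)·C_A, so S₂/S₁ = (C_{A,2}/C_{A,1}).
= 0.625/1.92 = 0.326.
Selectivity toward B falls as C_A falls — high-concentration operation is favoured.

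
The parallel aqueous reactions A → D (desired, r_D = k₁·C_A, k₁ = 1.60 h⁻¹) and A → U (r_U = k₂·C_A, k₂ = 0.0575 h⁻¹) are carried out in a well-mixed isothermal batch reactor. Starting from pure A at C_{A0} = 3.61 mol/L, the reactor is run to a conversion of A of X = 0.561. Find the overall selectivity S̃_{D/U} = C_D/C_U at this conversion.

27.8

C_A = C_{A0}(1−X) = 1.585 mol/L.
Both paths are first order in A, so the instantaneous fraction to D is constant: dC_D/d(−C_A) = k₁/(k₁+k₂) = 0.9653.
C_D = 0.9653·(C_{A0}−C_A) = 0.9653×2.025 = 1.95 mol/L.
C_U = (C_{A0}−C_A)−C_D = 0.07026 mol/L; S̃_{D/U} = 1.955/0.07026 = 27.8.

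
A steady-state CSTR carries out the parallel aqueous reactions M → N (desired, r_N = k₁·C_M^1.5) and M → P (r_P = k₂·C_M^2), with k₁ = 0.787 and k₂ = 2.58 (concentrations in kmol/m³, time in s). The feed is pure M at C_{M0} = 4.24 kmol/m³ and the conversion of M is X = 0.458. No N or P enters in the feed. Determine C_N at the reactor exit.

Exit C_M = C_{M0}(1−X) = 4.24×0.542 = 2.298 kmol/m³.
Rates in a CSTR are evaluated at the outlet concentration: r_N = 0.787×2.298^1.5 = 2.742, r_P = 2.58×2.298^2 = 13.63.
Fraction of consumed M going to N: r_N/(r_N+r_P) = 0.1675.
C_N = 0.1675·C_{M0}·X = 0.1675×4.24×0.458 = 0.325 kmol/m³.

0.325 kmol/m³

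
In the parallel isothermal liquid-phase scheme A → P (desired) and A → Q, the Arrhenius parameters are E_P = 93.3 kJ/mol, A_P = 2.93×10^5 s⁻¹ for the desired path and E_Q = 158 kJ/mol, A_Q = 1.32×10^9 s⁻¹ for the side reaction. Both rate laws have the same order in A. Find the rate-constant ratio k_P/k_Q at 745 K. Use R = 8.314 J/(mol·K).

7.63

k_P/k_Q = (A_P/A_Q)·exp[−(E_P−E_Q)/(RT)] = (A_P/A_Q)·exp[(E_Q−E_P)/(RT)].
(E_Q−E_P)/(RT) = (158−93.3)×10³/(8.314×745) = 64700/6194 = 10.45.
k_P/k_Q = (2.93×10^5/1.32×10^9)·exp(10.45) = 2.220×10^-4 × 34397 = 7.63.
Since E_P < E_Q, lowering the temperature improves selectivity toward P.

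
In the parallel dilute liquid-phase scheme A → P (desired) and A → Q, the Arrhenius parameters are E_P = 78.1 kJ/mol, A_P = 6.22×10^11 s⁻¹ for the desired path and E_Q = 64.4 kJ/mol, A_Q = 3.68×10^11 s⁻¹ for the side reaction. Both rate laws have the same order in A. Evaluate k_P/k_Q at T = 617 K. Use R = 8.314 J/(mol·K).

0.117

k_P/k_Q = (A_P/A_Q)·exp[−(E_P−E_Q)/(RT)] = (A_P/A_Q)·exp[(E_Q−E_P)/(RT)].
(E_Q−E_P)/(RT) = (64.4−78.1)×10³/(8.314×617) = -13700/5130 = -2.671.
k_P/k_Q = (6.22×10^11/3.68×10^11)·exp(-2.671) = 1.690 × 0.06920 = 0.117.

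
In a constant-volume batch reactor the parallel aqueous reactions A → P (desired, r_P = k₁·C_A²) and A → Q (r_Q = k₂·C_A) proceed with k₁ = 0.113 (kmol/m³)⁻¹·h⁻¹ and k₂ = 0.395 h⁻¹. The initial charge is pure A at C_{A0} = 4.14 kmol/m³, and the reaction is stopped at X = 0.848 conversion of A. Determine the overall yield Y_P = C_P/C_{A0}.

C_A = C_{A0}(1−X) = 0.6293 kmol/m³.
Along a PFR/batch, dC_Q/dC_A = −r_Q/(r_P+r_Q) = −k₂/(k₂+k₁·C_A).
Integrating from C_{A0} to C_A: C_Q = (0.395/0.113)·ln[(0.395+0.113·4.14)/(0.395+0.113·0.629)] = 3.496·ln(0.8628/0.4661) = 2.153 kmol/m³.
Then C_P = (C_{A0}−C_A) − C_Q = 3.511 − 2.153 = 1.358 kmol/m³.
Y_P = C_P/C_{A0} = 1.358/4.14 = 0.328.

0.328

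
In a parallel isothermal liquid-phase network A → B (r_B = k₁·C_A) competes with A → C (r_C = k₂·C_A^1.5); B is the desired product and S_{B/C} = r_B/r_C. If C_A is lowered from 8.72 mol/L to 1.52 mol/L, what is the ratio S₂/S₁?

S_{B/C} = (k₁/k₂)·C_A^-0.5, so S₂/S₁ = (C_{A,2}/C_{A,1})^-0.5.
= (1.52/8.72)^(-0.5) = (0.1743)^(-0.5) = 2.40.
Selectivity toward B rises as C_A falls — low-concentration operation is favoured.

2.40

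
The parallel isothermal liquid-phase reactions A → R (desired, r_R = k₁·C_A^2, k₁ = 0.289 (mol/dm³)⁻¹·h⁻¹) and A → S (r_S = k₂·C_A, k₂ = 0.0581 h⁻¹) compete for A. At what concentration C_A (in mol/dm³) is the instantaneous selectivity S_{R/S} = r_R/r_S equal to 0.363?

0.0730 mol/dm³

S_{R/S} = (k₁/k₂)·C_A ⇒ C_A = S·k₂/k₁.
= 0.363×0.0581/0.289 = 0.0730 mol/dm³.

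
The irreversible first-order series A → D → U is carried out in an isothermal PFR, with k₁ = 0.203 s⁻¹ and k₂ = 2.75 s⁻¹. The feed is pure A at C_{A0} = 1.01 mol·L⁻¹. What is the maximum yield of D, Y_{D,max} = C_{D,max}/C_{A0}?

For a first-order series the maximum intermediate yield is C_{D,max}/C_{A0} = (k₁/k₂)^[k₂/(k₂−k₁)].
= (0.203/2.75)^(2.75/(2.75−0.203)) = (0.07382)^(1.080) = 0.05997.

0.0600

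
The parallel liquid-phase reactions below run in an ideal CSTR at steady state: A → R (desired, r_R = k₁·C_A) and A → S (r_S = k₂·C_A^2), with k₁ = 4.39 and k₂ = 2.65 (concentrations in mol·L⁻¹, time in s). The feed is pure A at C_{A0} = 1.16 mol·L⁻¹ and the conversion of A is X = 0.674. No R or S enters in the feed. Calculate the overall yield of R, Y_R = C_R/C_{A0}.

Exit C_A = C_{A0}(1−X) = 1.16×0.326 = 0.3782 mol·L⁻¹.
In a CSTR the entire volume is at exit conditions, so r_R = 4.39×0.3782 = 1.660 and r_S = 2.65×0.3782^2 = 0.3790.
Fraction of consumed A going to R: r_R/(r_R+r_S) = 0.8142.
C_R = 0.8142·C_{A0}·X = 0.8142×1.16×0.674 = 0.637 mol·L⁻¹; Y_R = C_R/C_{A0} = 0.549.

0.549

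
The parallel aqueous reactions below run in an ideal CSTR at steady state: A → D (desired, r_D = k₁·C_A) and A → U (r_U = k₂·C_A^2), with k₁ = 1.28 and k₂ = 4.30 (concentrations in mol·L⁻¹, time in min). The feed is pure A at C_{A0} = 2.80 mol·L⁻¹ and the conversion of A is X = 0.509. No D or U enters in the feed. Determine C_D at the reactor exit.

0.254 mol·L⁻¹

Exit C_A = C_{A0}(1−X) = 2.80×0.491 = 1.375 mol·L⁻¹.
Rates in a CSTR are evaluated at the outlet concentration: r_D = 1.28×1.375 = 1.760, r_U = 4.30×1.375^2 = 8.127.
Fraction of consumed A going to D: r_D/(r_D+r_U) = 0.1780.
C_D = 0.1780·C_{A0}·X = 0.1780×2.80×0.509 = 0.254 mol·L⁻¹.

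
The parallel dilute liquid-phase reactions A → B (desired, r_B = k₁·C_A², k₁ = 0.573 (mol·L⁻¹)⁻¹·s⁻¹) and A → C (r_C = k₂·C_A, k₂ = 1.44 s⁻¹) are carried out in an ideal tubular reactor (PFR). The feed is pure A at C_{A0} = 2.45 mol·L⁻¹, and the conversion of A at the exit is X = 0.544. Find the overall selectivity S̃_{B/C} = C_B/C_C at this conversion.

C_A = C_{A0}(1−X) = 1.117 mol·L⁻¹.
Along a PFR/batch, dC_C/dC_A = −r_C/(r_B+r_C) = −k₂/(k₂+k₁·C_A).
Integrating from C_{A0} to C_A: C_C = (1.44/0.573)·ln[(1.44+0.573·2.45)/(1.44+0.573·1.12)] = 2.513·ln(2.844/2.080) = 0.7859 mol·L⁻¹.
Then C_B = (C_{A0}−C_A) − C_C = 1.333 − 0.7859 = 0.5469 mol·L⁻¹.
S̃_{B/C} = C_B/C_C = 0.5469/0.7859 = 0.696.

0.696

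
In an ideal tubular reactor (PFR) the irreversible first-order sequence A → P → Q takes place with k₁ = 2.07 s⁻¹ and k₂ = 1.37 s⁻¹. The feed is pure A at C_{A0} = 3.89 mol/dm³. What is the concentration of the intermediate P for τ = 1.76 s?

Solving the coupled first-order balances gives C_P(τ) = [k₁/(k₂−k₁)]·C_{A0}·(e^(−k₁τ) − e^(−k₂τ)).
e^(−k₁τ) = e^(−2.07×1.76) = e^(−3.643) = 0.02617; e^(−k₂τ) = e^(−2.411) = 0.08971.
C_P = 2.07×3.89/(1.37−2.07) × (0.02617−0.08971) = (-11.50)×(-0.06354) = 0.7309 mol/dm³.

0.731 mol/dm³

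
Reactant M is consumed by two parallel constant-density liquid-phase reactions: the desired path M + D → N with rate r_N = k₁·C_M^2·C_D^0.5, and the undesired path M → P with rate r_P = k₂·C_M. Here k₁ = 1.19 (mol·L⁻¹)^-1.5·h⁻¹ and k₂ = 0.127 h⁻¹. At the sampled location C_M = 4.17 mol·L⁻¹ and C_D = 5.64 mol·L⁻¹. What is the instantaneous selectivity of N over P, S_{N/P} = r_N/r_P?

92.8

S_{N/P} = r_N/r_P = (k₁·C_M^2·C_D^0.5)/(k₂·C_M) = (k₁/k₂)·C_M·C_D^0.5.
= (1.19×4.170^2×5.640^0.5) / (0.127×4.170) = 49.14/0.5296 = 92.8.
Since the desired path is higher order in M, keeping C_M high (PFR or concentrated feed) favours N.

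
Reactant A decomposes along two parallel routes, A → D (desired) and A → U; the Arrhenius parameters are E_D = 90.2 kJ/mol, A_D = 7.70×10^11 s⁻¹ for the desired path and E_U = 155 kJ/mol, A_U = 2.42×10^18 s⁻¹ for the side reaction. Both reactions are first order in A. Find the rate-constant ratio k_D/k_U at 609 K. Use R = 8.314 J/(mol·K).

0.115

Since both paths have the same order in A, the concentration cancels and S_{D/U} = k_D/k_U = (A_D/A_U)·exp[(E_U−E_D)/(RT)].
(E_U−E_D)/(RT) = (155−90.2)×10³/(8.314×609) = 64800/5063 = 12.80.
k_D/k_U = (7.70×10^11/2.42×10^18)·exp(12.80) = 3.182×10^-7 × 3.616×10^5 = 0.115.
Since E_D < E_U, lowering the temperature improves selectivity toward D.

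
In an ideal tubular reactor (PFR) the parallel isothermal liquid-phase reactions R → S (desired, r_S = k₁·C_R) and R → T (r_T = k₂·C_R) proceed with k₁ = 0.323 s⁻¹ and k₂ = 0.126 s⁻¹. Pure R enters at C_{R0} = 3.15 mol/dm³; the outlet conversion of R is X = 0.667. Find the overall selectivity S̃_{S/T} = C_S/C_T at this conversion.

C_R = C_{R0}(1−X) = 1.049 mol/dm³.
Both paths are first order in R, so the instantaneous fraction to S is constant: dC_S/d(−C_R) = k₁/(k₁+k₂) = 0.7194.
C_S = 0.7194·(C_{R0}−C_R) = 0.7194×2.101 = 1.51 mol/dm³.
C_T = (C_{R0}−C_R)−C_S = 0.5896 mol/dm³; S̃_{S/T} = 1.511/0.5896 = 2.56.

2.56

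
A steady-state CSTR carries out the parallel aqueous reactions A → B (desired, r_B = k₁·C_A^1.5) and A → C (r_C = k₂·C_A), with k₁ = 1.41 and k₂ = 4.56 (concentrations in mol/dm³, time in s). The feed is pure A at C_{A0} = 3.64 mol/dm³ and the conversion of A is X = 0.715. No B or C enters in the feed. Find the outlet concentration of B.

Exit C_A = C_{A0}(1−X) = 3.64×0.285 = 1.037 mol/dm³.
Rates in a CSTR are evaluated at the outlet concentration: r_B = 1.41×1.037^1.5 = 1.490, r_C = 4.56×1.037 = 4.731.
Fraction of consumed A going to B: r_B/(r_B+r_C) = 0.2395.
C_B = 0.2395·C_{A0}·X = 0.2395×3.64×0.715 = 0.623 mol/dm³.

0.623 mol/dm³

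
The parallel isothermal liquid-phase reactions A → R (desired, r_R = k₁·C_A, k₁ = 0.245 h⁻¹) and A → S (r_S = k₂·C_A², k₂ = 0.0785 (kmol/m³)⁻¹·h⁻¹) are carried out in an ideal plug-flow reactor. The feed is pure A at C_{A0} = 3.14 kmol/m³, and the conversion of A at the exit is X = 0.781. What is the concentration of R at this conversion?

1.55 kmol/m³

C_A = C_{A0}(1−X) = 0.6877 kmol/m³.
Along a PFR/batch, dC_R/dC_A = −r_R/(r_R+r_S) = −k₁/(k₁+k₂·C_A).
Integrating from C_{A0} to C_A: C_R = (0.245/0.0785)·ln[(0.245+0.0785·3.14)/(0.245+0.0785·0.688)] = 3.121·ln(0.4915/0.2990) = 1.551 kmol/m³.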